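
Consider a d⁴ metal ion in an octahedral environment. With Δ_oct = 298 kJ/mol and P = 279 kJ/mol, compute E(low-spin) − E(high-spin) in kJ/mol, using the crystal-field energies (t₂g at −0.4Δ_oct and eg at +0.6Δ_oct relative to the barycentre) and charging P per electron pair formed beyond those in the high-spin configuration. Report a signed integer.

-19

High-spin: t₂g³ eg¹, CFSE = -0.6Δ_oct = -179 kJ/mol.
For low-spin the configuration is t₂g⁴ eg⁰: orbital energy -1.6 × 298 = -477 kJ/mol, and 1 additional pair relative to high-spin adds 279 kJ/mol, giving -198 kJ/mol.
Thus E(LS) − E(HS) = -19 kJ/mol.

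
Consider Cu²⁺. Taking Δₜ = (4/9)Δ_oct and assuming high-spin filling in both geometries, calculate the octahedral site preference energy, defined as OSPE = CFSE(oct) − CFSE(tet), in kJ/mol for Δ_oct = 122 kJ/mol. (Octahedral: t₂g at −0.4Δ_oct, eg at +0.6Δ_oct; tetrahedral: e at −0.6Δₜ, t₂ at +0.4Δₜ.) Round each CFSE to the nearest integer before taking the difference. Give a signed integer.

Cu is in group 11, so Cu²⁺ is d⁹ (11 − 2 = 9).
In an octahedral site d⁹ (HS) is t₂g⁶ eg³, giving CFSE(oct) = -0.6Δ_oct = -73 kJ/mol.
Tetrahedral e⁴ t₂⁵ gives -0.4Δₜ = -0.4 × (4/9) × 122 = -22 kJ/mol.
OSPE = -73 − (-22) = -51 kJ/mol.

-51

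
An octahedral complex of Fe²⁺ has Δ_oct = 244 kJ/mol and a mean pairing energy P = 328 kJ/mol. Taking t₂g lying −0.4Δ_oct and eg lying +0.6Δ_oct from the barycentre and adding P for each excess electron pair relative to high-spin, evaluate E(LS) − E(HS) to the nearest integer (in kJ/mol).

Fe is in group 8, so Fe²⁺ is d⁶ (8 − 2 = 6).
High-spin: t₂g⁴ eg², CFSE = -0.4Δ_oct = -98 kJ/mol.
For low-spin the configuration is t₂g⁶ eg⁰: orbital energy -2.4 × 244 = -586 kJ/mol, and 2 additional pairs relative to high-spin add 656 kJ/mol, giving 70 kJ/mol.
E(LS) − E(HS) = 70 − (-98) = 168 kJ/mol.

168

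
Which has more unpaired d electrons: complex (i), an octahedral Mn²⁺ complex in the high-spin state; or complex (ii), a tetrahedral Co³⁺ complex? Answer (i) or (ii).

(i): Mn²⁺: group 7, so d-count = 7 − 2 = 5; t2g^3 e_g^2 → 5 unpaired.
(ii): Co sits in group 9; removing 3 electrons leaves Co³⁺ with 9 − 3 = 6 d electrons; Tetrahedral splitting is small, so the complex is high-spin; e³ t₂³ → 4 unpaired.
So (i) has more unpaired electrons.

(i)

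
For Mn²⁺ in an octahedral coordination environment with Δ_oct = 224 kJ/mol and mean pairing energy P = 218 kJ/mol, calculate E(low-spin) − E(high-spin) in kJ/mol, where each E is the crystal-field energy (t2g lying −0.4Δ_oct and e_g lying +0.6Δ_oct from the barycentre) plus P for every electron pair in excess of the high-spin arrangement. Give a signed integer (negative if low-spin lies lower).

Mn sits in group 7; removing 2 electrons leaves Mn²⁺ with 7 − 2 = 5 d electrons.
High-spin d⁵ fills as t2g^3 e_g^2 with CFSE 3(−0.4) + 2(+0.6) = 0.0Δ_oct = 0 kJ/mol.
For low-spin the configuration is t2g^5 e_g^0: orbital energy -2.0 × 224 = -448 kJ/mol, and 2 additional pairs relative to high-spin add 436 kJ/mol, giving -12 kJ/mol.
E(LS) − E(HS) = -12 − (0) = -12 kJ/mol.

-12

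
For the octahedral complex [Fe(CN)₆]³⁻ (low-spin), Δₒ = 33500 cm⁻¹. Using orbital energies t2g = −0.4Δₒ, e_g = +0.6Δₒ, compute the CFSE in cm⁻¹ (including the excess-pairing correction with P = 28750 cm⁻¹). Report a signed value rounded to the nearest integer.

Each CN⁻ contributes -1; 6 × (-1) = -6. With overall charge -3, Fe is in the +3 oxidation state.
Fe sits in group 8; removing 3 electrons leaves Fe³⁺ with 8 − 3 = 5 d electrons.
Electron filling gives t2g^5 e_g^0.
Orbital CFSE = 5(-0.4) + 0(0.6) = -2.0Δₒ = -2.0 × 33500 = -67000 cm⁻¹.
Pairing penalty: 2 pairs vs 0 in the high-spin reference → 2 extra × P = 57500 cm⁻¹.
Overall CFSE = -67000 + 57500 = -9500 cm⁻¹.

-9500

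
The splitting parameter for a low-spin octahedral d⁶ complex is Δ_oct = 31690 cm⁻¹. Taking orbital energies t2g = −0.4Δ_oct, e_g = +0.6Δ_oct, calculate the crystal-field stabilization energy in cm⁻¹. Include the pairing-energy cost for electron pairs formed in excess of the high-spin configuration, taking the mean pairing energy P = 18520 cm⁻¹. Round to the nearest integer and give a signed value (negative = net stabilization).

The d⁶ electrons fill as t2g^6 e_g^0.
Orbital CFSE = 6(-0.4) + 0(0.6) = -2.4Δ_oct = -2.4 × 31690 = -76056 cm⁻¹.
Pairing penalty: 3 pairs vs 1 in the high-spin reference → 2 extra × P = 37040 cm⁻¹.
Net CFSE = -76056 + 37040 = -39016 cm⁻¹.

-39016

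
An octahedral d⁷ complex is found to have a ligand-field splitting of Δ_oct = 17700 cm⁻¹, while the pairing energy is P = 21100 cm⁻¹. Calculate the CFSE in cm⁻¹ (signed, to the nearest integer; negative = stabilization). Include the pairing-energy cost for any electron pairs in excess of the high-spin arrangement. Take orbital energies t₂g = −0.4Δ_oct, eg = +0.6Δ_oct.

Here Δ_oct < P (17700 < 21100), so the high-spin state is favoured.
Filling d⁷ accordingly: t₂g⁵ eg².
Orbital CFSE = -0.8Δ_oct = -0.8 × 17700 = -14160 cm⁻¹.
High-spin has no excess pairs, so no pairing correction applies.

-14160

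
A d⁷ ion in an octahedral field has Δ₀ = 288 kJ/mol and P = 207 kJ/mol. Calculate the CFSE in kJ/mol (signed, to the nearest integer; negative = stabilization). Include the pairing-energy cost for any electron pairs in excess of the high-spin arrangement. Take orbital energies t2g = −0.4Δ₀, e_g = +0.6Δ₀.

-311

Δ₀ > P, so pairing is preferred: the ground state is low-spin.
Filling d⁷ accordingly: t2g^6 e_g^1.
Orbital CFSE = -1.8Δ₀ = -1.8 × 288 = -518 kJ/mol.
Excess pairs vs high-spin: 3 − 2 = 1; pairing cost = +207 kJ/mol.
Net CFSE = -518 + 207 = -311 kJ/mol.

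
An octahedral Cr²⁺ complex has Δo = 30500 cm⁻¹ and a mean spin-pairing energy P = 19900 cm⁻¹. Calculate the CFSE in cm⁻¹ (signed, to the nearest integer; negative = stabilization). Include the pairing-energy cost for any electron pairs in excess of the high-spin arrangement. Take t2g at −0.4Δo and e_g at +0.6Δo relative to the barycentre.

-28900

Cr²⁺: group 6, so d-count = 6 − 2 = 4.
Δo > P, so pairing is preferred: the ground state is low-spin.
Filling d⁴ accordingly: t2g^4 e_g^0.
Orbital CFSE = -1.6Δo = -1.6 × 30500 = -48800 cm⁻¹.
Excess pairs vs high-spin: 1 − 0 = 1; pairing cost = +19900 cm⁻¹.
Net CFSE = -48800 + 19900 = -28900 cm⁻¹.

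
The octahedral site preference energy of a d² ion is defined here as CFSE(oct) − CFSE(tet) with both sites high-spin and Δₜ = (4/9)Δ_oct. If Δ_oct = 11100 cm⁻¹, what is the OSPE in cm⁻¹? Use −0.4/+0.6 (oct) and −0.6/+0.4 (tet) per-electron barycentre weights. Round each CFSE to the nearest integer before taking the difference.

-2960

Octahedral high-spin t₂g² eg⁰: CFSE = -0.8 × 11100 = -8880 cm⁻¹.
In a tetrahedral site the filling is e² t₂⁰: CFSE(tet) = -1.2Δₜ = -1.2 × (4/9)(11100) = -5920 cm⁻¹.
Subtracting, OSPE = -8880 − (-5920) = -2960 cm⁻¹.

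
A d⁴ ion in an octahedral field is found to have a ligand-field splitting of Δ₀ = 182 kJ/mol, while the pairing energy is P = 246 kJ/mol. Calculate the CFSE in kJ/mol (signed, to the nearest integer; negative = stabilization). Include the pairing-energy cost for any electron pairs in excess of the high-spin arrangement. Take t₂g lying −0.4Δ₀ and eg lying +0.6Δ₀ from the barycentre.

Here Δ₀ < P (182 < 246), so the high-spin state is favoured.
That gives t₂g³ eg¹.
Orbital CFSE = -0.6Δ₀ = -0.6 × 182 = -109 kJ/mol.
High-spin has no excess pairs, so no pairing correction applies.

-109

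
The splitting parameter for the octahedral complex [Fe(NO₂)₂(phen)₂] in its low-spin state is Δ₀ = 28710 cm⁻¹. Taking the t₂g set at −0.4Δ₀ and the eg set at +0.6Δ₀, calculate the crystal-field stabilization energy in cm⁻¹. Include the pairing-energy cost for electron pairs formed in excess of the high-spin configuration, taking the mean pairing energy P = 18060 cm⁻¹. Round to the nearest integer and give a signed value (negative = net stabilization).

Ligand charges: 2×(-1) from NO₂⁻ and 2×(+0) from phen sum to -2; with overall charge +0, Fe is +2.
Fe is in group 8, so Fe²⁺ is d⁶ (8 − 2 = 6).
Configuration: t₂g⁶ eg⁰.
CFSE(orbital) = 6×(-0.4Δ₀) + 0×(0.6Δ₀) = -2.4Δ₀; with Δ₀ = 28710 cm⁻¹ that is -68904 cm⁻¹.
Relative to high-spin t₂g⁴ eg² (1 paired), the low-spin configuration has 2 additional pairs, contributing +2 × 18060 = +36120 cm⁻¹.
Net CFSE = -68904 + 36120 = -32784 cm⁻¹.

-32784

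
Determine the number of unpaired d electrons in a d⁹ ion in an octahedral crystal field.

1

For octahedral d⁹ the high- and low-spin configurations coincide.
Configuration: t₂g⁶ eg³, giving 1 unpaired electron.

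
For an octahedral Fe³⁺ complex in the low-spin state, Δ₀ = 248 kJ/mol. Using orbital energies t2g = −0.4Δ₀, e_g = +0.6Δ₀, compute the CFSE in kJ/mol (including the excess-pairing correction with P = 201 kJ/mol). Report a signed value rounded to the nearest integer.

Fe sits in group 8; removing 3 electrons leaves Fe³⁺ with 8 − 3 = 5 d electrons.
Electron filling gives t2g^5 e_g^0.
Orbital CFSE = 5(-0.4) + 0(0.6) = -2.0Δ₀ = -2.0 × 248 = -496 kJ/mol.
Pairing penalty: 2 pairs vs 0 in the high-spin reference → 2 extra × P = 402 kJ/mol.
Net CFSE = -496 + 402 = -94 kJ/mol.

-94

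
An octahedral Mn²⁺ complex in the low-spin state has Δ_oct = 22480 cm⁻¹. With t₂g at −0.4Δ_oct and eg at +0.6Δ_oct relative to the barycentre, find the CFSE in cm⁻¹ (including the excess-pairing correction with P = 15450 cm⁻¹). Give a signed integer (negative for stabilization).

Mn²⁺: group 7, so d-count = 7 − 2 = 5.
Configuration: t₂g⁵ eg⁰.
Orbital CFSE = 5(-0.4) + 0(0.6) = -2.0Δ_oct = -2.0 × 22480 = -44960 cm⁻¹.
Pairing penalty: 2 pairs vs 0 in the high-spin reference → 2 extra × P = 30900 cm⁻¹.
Net CFSE = -44960 + 30900 = -14060 cm⁻¹.

-14060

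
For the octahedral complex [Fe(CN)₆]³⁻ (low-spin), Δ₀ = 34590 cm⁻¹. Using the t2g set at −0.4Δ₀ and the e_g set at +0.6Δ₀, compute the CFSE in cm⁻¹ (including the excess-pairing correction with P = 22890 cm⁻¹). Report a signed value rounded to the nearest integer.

Each CN⁻ contributes -1; 6 × (-1) = -6. With overall charge -3, Fe is in the +3 oxidation state.
Fe sits in group 8; removing 3 electrons leaves Fe³⁺ with 8 − 3 = 5 d electrons.
Configuration: t2g^5 e_g^0.
CFSE(orbital) = 5×(-0.4Δ₀) + 0×(0.6Δ₀) = -2.0Δ₀; with Δ₀ = 34590 cm⁻¹ that is -69180 cm⁻¹.
High-spin d⁵ would be t2g^3 e_g^2 with 0 pairs; low-spin has 2, so 2 excess pairs cost +2P = +45780 cm⁻¹.
Net CFSE = -69180 + 45780 = -23400 cm⁻¹.

-23400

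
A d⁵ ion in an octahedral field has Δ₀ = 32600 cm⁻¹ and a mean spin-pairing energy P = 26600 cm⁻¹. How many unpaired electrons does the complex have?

1

Since Δ₀ = 32600 cm⁻¹ > P = 26600 cm⁻¹, the complex adopts the low-spin configuration.
That gives t2g^5 e_g^0.
Unpaired electrons: 1.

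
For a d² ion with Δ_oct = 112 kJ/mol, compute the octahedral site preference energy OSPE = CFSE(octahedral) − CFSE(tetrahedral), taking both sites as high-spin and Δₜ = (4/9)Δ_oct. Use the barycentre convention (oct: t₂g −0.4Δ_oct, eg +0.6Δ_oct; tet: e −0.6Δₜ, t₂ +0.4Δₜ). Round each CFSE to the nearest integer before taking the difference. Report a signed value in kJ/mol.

-30

Octahedral high-spin t₂g² eg⁰: CFSE = -0.8 × 112 = -90 kJ/mol.
Tetrahedral e² t₂⁰ gives -1.2Δₜ = -1.2 × (4/9) × 112 = -60 kJ/mol.
Subtracting, OSPE = -90 − (-60) = -30 kJ/mol.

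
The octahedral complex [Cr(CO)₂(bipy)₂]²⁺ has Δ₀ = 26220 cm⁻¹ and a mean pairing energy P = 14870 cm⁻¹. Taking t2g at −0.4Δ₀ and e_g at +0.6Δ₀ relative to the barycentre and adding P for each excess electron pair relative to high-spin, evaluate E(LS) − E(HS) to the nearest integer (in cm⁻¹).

Ligand charges: 2×(+0) from CO and 2×(+0) from bipy sum to +0; with overall charge +2, Cr is +2.
Cr sits in group 6; removing 2 electrons leaves Cr²⁺ with 6 − 2 = 4 d electrons.
In the high-spin limit (t2g^3 e_g^1) the orbital term is -0.6Δ₀ = -15732 cm⁻¹, with no excess pairing.
Low-spin t2g^4 e_g^0 gives -1.6Δ₀ = -41952 cm⁻¹, but forming 1 extra pair costs 1P = 14870 cm⁻¹, so E(LS) = -41952 + 14870 = -27082 cm⁻¹.
The difference is -27082 − (-15732) = -11350 cm⁻¹, so low-spin lies lower.

-11350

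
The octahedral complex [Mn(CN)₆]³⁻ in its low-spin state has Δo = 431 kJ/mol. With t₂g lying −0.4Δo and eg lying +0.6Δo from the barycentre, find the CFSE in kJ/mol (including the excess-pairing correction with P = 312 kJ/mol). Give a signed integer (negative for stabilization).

Each CN⁻ contributes -1; 6 × (-1) = -6. With overall charge -3, Mn is in the +3 oxidation state.
Mn³⁺: group 7, so d-count = 7 − 3 = 4.
Configuration: t₂g⁴ eg⁰.
The orbital stabilization is -1.6Δo = -1.6 × 431 = -690 kJ/mol.
Relative to high-spin t₂g³ eg¹ (0 paired), the low-spin configuration has 1 additional pair, contributing +1 × 312 = +312 kJ/mol.
Overall CFSE = -690 + 312 = -378 kJ/mol.

-378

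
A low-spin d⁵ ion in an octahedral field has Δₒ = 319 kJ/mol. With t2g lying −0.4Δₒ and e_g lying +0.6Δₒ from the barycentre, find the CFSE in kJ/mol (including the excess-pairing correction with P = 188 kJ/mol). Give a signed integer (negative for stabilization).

The d⁵ electrons fill as t2g^5 e_g^0.
Orbital CFSE = 5(-0.4) + 0(0.6) = -2.0Δₒ = -2.0 × 319 = -638 kJ/mol.
Pairing penalty: 2 pairs vs 0 in the high-spin reference → 2 extra × P = 376 kJ/mol.
Overall CFSE = -638 + 376 = -262 kJ/mol.

-262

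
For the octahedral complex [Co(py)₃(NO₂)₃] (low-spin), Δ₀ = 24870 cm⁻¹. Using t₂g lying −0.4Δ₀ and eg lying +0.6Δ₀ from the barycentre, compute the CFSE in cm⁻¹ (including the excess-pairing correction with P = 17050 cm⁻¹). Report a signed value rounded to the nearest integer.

Ligand charges: 3×(+0) from py and 3×(-1) from NO₂⁻ sum to -3; with overall charge +0, Co is +3.
Co³⁺: group 9, so d-count = 9 − 3 = 6.
Electron filling gives t₂g⁶ eg⁰.
Orbital CFSE = 6(-0.4) + 0(0.6) = -2.4Δ₀ = -2.4 × 24870 = -59688 cm⁻¹.
Relative to high-spin t₂g⁴ eg² (1 paired), the low-spin configuration has 2 additional pairs, contributing +2 × 17050 = +34100 cm⁻¹.
Overall CFSE = -59688 + 34100 = -25588 cm⁻¹.

-25588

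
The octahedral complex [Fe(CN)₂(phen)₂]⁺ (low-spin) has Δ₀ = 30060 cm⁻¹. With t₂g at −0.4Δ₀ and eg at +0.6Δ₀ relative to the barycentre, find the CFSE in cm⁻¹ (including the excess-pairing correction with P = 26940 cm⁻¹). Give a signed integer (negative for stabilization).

-6240

Ligand charges: 2×(-1) from CN⁻ and 2×(+0) from phen sum to -2; with overall charge +1, Fe is +3.
Group 8 minus oxidation state +3 gives a d⁵ configuration for Fe³⁺.
The d⁵ electrons fill as t₂g⁵ eg⁰.
Orbital CFSE = 5(-0.4) + 0(0.6) = -2.0Δ₀ = -2.0 × 30060 = -60120 cm⁻¹.
Relative to high-spin t₂g³ eg² (0 paired), the low-spin configuration has 2 additional pairs, contributing +2 × 26940 = +53880 cm⁻¹.
Overall CFSE = -60120 + 53880 = -6240 cm⁻¹.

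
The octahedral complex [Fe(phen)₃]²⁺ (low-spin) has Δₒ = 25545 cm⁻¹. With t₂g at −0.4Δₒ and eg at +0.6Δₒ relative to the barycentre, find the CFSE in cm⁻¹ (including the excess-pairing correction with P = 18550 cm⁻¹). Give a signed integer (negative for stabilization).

-24208

phen is neutral, so the +2 overall charge sits on Fe: oxidation state +2.
Group 8 minus oxidation state +2 gives a d⁶ configuration for Fe²⁺.
The d⁶ electrons fill as t₂g⁶ eg⁰.
The orbital stabilization is -2.4Δₒ = -2.4 × 25545 = -61308 cm⁻¹.
Pairing penalty: 3 pairs vs 1 in the high-spin reference → 2 extra × P = 37100 cm⁻¹.
Net CFSE = -61308 + 37100 = -24208 cm⁻¹.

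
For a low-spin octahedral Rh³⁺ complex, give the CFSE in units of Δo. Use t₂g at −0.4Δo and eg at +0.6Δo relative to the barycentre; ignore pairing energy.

Rh sits in group 9; removing 3 electrons leaves Rh³⁺ with 9 − 3 = 6 d electrons.
Configuration: t₂g⁶ eg⁰.
CFSE = 6(-0.4Δo) + 0(0.6Δo) = -2.4Δo + 0.0Δo = -2.4Δo.

-2.4 Δo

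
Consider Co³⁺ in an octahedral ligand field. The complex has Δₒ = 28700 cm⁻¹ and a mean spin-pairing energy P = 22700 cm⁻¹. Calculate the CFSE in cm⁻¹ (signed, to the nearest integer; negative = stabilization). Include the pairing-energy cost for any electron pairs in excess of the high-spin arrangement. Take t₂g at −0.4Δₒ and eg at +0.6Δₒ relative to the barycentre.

-23480

Group 9 minus oxidation state +3 gives a d⁶ configuration for Co³⁺.
Δₒ > P, so pairing is preferred: the ground state is low-spin.
Filling d⁶ accordingly: t₂g⁶ eg⁰.
Orbital CFSE = -2.4Δₒ = -2.4 × 28700 = -68880 cm⁻¹.
Excess pairs vs high-spin: 3 − 1 = 2; pairing cost = +45400 cm⁻¹.
Net CFSE = -68880 + 45400 = -23480 cm⁻¹.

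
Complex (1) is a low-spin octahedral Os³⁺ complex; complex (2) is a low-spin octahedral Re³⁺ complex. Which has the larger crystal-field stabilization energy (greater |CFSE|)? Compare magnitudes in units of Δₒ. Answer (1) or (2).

(1)

(1): Group 8 minus oxidation state +3 gives a d⁵ configuration for Os³⁺; t2g^5 e_g^0, CFSE = -2.0Δₒ.
(2): Re³⁺: group 7, so d-count = 7 − 3 = 4; t2g^4 e_g^0, CFSE = -1.6Δₒ.
So (1) has the larger |CFSE|.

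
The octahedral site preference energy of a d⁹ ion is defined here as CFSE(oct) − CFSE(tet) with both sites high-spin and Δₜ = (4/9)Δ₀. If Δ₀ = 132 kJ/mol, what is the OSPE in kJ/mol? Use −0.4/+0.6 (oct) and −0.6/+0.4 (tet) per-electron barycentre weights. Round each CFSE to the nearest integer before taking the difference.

-56

Octahedral (high-spin): t₂g⁶ eg³, CFSE = 6(−0.4) + 3(+0.6) = -0.6Δ₀ = -0.6 × 132 = -79 kJ/mol.
Tetrahedral: e⁴ t₂⁵, CFSE = 4(−0.6) + 5(+0.4) = -0.4Δₜ = -0.4 × (4/9) × 132 = -23 kJ/mol.
OSPE = -79 − (-23) = -56 kJ/mol.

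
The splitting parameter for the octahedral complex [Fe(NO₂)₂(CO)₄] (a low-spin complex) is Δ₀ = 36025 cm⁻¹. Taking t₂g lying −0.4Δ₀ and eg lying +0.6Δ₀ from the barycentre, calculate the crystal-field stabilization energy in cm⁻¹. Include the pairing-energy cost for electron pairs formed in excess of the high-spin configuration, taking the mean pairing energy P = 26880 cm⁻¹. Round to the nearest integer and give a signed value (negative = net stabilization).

-32700

Ligand charges: 2×(-1) from NO₂⁻ and 4×(+0) from CO sum to -2; with overall charge +0, Fe is +2.
Fe²⁺: group 8, so d-count = 8 − 2 = 6.
Configuration: t₂g⁶ eg⁰.
Orbital CFSE = 6(-0.4) + 0(0.6) = -2.4Δ₀ = -2.4 × 36025 = -86460 cm⁻¹.
Pairing penalty: 3 pairs vs 1 in the high-spin reference → 2 extra × P = 53760 cm⁻¹.
Combining: -86460 + 53760 = -32700 cm⁻¹.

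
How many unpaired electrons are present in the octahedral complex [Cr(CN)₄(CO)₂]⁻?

3

Ligand charges: 4×(-1) from CN⁻ and 2×(+0) from CO sum to -4; with overall charge -1, Cr is +3.
Cr sits in group 6; removing 3 electrons leaves Cr³⁺ with 6 − 3 = 3 d electrons.
Configuration: t2g^3 e_g^0, giving 3 unpaired electrons.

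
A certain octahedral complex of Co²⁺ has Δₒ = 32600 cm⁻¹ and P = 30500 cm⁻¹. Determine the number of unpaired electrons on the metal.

Co²⁺: group 9, so d-count = 9 − 2 = 7.
Δₒ > P, so pairing is preferred: the ground state is low-spin.
Filling d⁷ accordingly: t2g^6 e_g^1.
Unpaired electrons: 1.

1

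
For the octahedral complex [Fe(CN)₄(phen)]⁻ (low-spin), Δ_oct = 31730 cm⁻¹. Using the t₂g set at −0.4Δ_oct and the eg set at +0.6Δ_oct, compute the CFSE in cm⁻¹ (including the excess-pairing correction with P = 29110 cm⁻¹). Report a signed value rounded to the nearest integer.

-5240

Ligand charges: 4×(-1) from CN⁻ and 1×(+0) from phen sum to -4; with overall charge -1, Fe is +3.
Fe³⁺: group 8, so d-count = 8 − 3 = 5.
Configuration: t₂g⁵ eg⁰.
CFSE(orbital) = 5×(-0.4Δ_oct) + 0×(0.6Δ_oct) = -2.0Δ_oct; with Δ_oct = 31730 cm⁻¹ that is -63460 cm⁻¹.
High-spin d⁵ would be t₂g³ eg² with 0 pairs; low-spin has 2, so 2 excess pairs cost +2P = +58220 cm⁻¹.
Net CFSE = -63460 + 58220 = -5240 cm⁻¹.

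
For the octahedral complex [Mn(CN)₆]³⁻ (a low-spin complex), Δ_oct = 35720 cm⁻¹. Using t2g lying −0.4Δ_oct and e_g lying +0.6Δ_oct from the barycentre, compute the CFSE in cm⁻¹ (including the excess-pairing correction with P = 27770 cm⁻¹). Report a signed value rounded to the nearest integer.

-29382

Each CN⁻ contributes -1; 6 × (-1) = -6. With overall charge -3, Mn is in the +3 oxidation state.
Mn sits in group 7; removing 3 electrons leaves Mn³⁺ with 7 − 3 = 4 d electrons.
Electron filling gives t2g^4 e_g^0.
The orbital stabilization is -1.6Δ_oct = -1.6 × 35720 = -57152 cm⁻¹.
Pairing penalty: 1 pair vs 0 in the high-spin reference → 1 extra × P = 27770 cm⁻¹.
Combining: -57152 + 27770 = -29382 cm⁻¹.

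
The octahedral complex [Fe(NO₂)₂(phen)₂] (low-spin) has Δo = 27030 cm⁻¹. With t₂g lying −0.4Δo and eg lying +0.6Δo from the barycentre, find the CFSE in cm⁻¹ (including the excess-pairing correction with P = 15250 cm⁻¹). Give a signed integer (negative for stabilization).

Ligand charges: 2×(-1) from NO₂⁻ and 2×(+0) from phen sum to -2; with overall charge +0, Fe is +2.
Group 8 minus oxidation state +2 gives a d⁶ configuration for Fe²⁺.
Configuration: t₂g⁶ eg⁰.
The orbital stabilization is -2.4Δo = -2.4 × 27030 = -64872 cm⁻¹.
High-spin d⁶ would be t₂g⁴ eg² with 1 pair; low-spin has 3, so 2 excess pairs cost +2P = +30500 cm⁻¹.
Overall CFSE = -64872 + 30500 = -34372 cm⁻¹.

-34372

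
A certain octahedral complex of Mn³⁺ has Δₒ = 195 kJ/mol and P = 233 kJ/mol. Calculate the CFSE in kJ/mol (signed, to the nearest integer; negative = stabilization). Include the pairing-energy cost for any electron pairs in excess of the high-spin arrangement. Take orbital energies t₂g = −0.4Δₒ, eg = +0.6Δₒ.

-117

Group 7 minus oxidation state +3 gives a d⁴ configuration for Mn³⁺.
With Δₒ < P the complex is high-spin.
Filling d⁴ accordingly: t₂g³ eg¹.
Orbital CFSE = -0.6Δₒ = -0.6 × 195 = -117 kJ/mol.
High-spin has no excess pairs, so no pairing correction applies.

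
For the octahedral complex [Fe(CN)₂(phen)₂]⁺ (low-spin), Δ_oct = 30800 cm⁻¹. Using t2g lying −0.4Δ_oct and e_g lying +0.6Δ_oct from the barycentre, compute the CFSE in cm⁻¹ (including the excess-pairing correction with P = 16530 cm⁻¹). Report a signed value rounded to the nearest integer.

Ligand charges: 2×(-1) from CN⁻ and 2×(+0) from phen sum to -2; with overall charge +1, Fe is +3.
Fe sits in group 8; removing 3 electrons leaves Fe³⁺ with 8 − 3 = 5 d electrons.
Configuration: t2g^5 e_g^0.
Orbital CFSE = 5(-0.4) + 0(0.6) = -2.0Δ_oct = -2.0 × 30800 = -61600 cm⁻¹.
High-spin d⁵ would be t2g^3 e_g^2 with 0 pairs; low-spin has 2, so 2 excess pairs cost +2P = +33060 cm⁻¹.
Overall CFSE = -61600 + 33060 = -28540 cm⁻¹.

-28540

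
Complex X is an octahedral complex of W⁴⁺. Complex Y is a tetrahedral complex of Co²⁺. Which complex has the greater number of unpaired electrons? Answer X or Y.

Y

X: W sits in group 6; removing 4 electrons leaves W⁴⁺ with 6 − 4 = 2 d electrons; For octahedral d² the high- and low-spin configurations coincide; t2g^2 e_g^0 → 2 unpaired.
Y: Co sits in group 9; removing 2 electrons leaves Co²⁺ with 9 − 2 = 7 d electrons; Tetrahedral splitting is small, so the complex is high-spin; e⁴ t₂³ → 3 unpaired.
So Y has more unpaired electrons.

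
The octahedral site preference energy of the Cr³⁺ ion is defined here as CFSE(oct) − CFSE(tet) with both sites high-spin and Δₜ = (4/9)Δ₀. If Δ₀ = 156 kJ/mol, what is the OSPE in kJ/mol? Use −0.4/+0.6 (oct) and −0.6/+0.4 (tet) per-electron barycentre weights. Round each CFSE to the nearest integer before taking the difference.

-132

Cr³⁺: group 6, so d-count = 6 − 3 = 3.
Octahedral high-spin t₂g³ eg⁰: CFSE = -1.2 × 156 = -187 kJ/mol.
Tetrahedral: e² t₂¹, CFSE = 2(−0.6) + 1(+0.4) = -0.8Δₜ = -0.8 × (4/9) × 156 = -55 kJ/mol.
OSPE = CFSE(oct) − CFSE(tet) = -187 − (-55) = -132 kJ/mol.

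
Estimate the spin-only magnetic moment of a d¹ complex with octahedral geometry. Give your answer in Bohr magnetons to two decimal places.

1.73 Bohr magnetons

Configuration: t2g^1 e_g^0 → 1 unpaired electron.
μ(spin-only) = √[1(1+2)] = √3 ≈ 1.73 Bohr magnetons.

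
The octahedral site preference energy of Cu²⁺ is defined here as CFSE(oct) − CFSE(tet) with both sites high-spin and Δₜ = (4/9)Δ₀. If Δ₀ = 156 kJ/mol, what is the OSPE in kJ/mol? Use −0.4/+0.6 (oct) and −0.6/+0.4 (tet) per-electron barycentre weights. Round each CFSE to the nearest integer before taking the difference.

-66

Cu is in group 11, so Cu²⁺ is d⁹ (11 − 2 = 9).
Octahedral (high-spin): t₂g⁶ eg³, CFSE = 6(−0.4) + 3(+0.6) = -0.6Δ₀ = -0.6 × 156 = -94 kJ/mol.
In a tetrahedral site the filling is e⁴ t₂⁵: CFSE(tet) = -0.4Δₜ = -0.4 × (4/9)(156) = -28 kJ/mol.
Subtracting, OSPE = -94 − (-28) = -66 kJ/mol.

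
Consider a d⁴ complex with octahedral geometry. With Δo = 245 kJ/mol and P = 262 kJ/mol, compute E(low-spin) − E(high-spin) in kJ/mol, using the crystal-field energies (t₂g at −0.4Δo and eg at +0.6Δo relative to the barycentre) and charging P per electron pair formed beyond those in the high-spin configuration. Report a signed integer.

17

High-spin: t₂g³ eg¹, CFSE = -0.6Δo = -147 kJ/mol.
Low-spin t₂g⁴ eg⁰ gives -1.6Δo = -392 kJ/mol, but forming 1 extra pair costs 1P = 262 kJ/mol, so E(LS) = -392 + 262 = -130 kJ/mol.
E(LS) − E(HS) = -130 − (-147) = 17 kJ/mol.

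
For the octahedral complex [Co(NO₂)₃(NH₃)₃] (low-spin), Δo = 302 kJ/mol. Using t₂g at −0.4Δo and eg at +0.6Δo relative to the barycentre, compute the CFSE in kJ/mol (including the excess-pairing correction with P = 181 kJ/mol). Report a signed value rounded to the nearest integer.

-363

Ligand charges: 3×(-1) from NO₂⁻ and 3×(+0) from NH₃ sum to -3; with overall charge +0, Co is +3.
Co sits in group 9; removing 3 electrons leaves Co³⁺ with 9 − 3 = 6 d electrons.
The d⁶ electrons fill as t₂g⁶ eg⁰.
The orbital stabilization is -2.4Δo = -2.4 × 302 = -725 kJ/mol.
Relative to high-spin t₂g⁴ eg² (1 paired), the low-spin configuration has 2 additional pairs, contributing +2 × 181 = +362 kJ/mol.
Combining: -725 + 362 = -363 kJ/mol.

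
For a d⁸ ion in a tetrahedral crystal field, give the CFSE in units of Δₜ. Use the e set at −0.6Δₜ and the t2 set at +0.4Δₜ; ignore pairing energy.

-0.8 Δₜ

Tetrahedral fields are weak (Δₜ ≈ 4/9 Δₒ), so electrons fill high-spin.
Configuration: e^4 t2^4.
CFSE = 4(-0.6Δₜ) + 4(0.4Δₜ) = -2.4Δₜ + 1.6Δₜ = -0.8Δₜ.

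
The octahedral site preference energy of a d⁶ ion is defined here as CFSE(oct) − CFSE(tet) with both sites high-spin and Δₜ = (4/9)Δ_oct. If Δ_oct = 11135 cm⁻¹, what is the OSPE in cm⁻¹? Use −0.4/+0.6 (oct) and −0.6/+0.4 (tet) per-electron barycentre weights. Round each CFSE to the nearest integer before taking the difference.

-1485

Octahedral (high-spin): t2g^4 e_g^2, CFSE = 4(−0.4) + 2(+0.6) = -0.4Δ_oct = -0.4 × 11135 = -4454 cm⁻¹.
Tetrahedral e^3 t2^3 gives -0.6Δₜ = -0.6 × (4/9) × 11135 = -2969 cm⁻¹.
OSPE = -4454 − (-2969) = -1485 cm⁻¹.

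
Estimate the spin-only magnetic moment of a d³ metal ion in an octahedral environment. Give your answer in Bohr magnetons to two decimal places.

3.87 Bohr magnetons

Configuration: t₂g³ eg⁰ → 3 unpaired electrons.
μ(spin-only) = √[3(3+2)] = √15 ≈ 3.87 Bohr magnetons.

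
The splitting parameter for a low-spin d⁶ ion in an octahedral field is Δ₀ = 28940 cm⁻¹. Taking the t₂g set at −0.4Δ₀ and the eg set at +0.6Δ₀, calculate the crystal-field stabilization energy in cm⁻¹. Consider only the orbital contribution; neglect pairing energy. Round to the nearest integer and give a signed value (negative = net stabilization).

Electron filling gives t₂g⁶ eg⁰.
CFSE(orbital) = 6×(-0.4Δ₀) + 0×(0.6Δ₀) = -2.4Δ₀; with Δ₀ = 28940 cm⁻¹ that is -69456 cm⁻¹.

-69456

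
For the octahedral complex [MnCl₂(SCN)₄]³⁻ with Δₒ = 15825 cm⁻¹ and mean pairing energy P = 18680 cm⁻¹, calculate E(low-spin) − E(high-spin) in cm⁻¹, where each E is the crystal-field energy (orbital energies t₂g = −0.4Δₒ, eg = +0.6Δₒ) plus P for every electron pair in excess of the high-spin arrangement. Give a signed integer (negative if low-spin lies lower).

Ligand charges: 2×(-1) from Cl⁻ and 4×(-1) from SCN⁻ sum to -6; with overall charge -3, Mn is +3.
Group 7 minus oxidation state +3 gives a d⁴ configuration for Mn³⁺.
High-spin: t₂g³ eg¹, CFSE = -0.6Δₒ = -9495 cm⁻¹.
Low-spin t₂g⁴ eg⁰ gives -1.6Δₒ = -25320 cm⁻¹, but forming 1 extra pair costs 1P = 18680 cm⁻¹, so E(LS) = -25320 + 18680 = -6640 cm⁻¹.
E(LS) − E(HS) = -6640 − (-9495) = 2855 cm⁻¹.

2855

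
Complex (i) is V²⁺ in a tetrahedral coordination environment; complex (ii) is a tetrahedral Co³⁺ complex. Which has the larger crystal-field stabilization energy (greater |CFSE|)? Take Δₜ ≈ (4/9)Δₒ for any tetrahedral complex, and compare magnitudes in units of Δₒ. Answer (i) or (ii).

(i)

(i): Group 5 minus oxidation state +2 gives a d³ configuration for V²⁺; Tetrahedral splitting is small, so the complex is high-spin; e² t₂¹, CFSE = -0.8Δₜ ≈ -0.36Δₒ.
(ii): Co³⁺: group 9, so d-count = 9 − 3 = 6; Tetrahedral splitting is small, so the complex is high-spin; e³ t₂³, CFSE = -0.6Δₜ ≈ -0.27Δₒ.
So (i) has the larger |CFSE|.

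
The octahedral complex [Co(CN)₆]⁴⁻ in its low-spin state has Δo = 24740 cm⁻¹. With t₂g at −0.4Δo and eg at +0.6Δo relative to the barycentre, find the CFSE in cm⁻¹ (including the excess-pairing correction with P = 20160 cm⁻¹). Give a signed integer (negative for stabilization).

Each CN⁻ contributes -1; 6 × (-1) = -6. With overall charge -4, Co is in the +2 oxidation state.
Co is in group 9, so Co²⁺ is d⁷ (9 − 2 = 7).
The d⁷ electrons fill as t₂g⁶ eg¹.
The orbital stabilization is -1.8Δo = -1.8 × 24740 = -44532 cm⁻¹.
Pairing penalty: 3 pairs vs 2 in the high-spin reference → 1 extra × P = 20160 cm⁻¹.
Net CFSE = -44532 + 20160 = -24372 cm⁻¹.

-24372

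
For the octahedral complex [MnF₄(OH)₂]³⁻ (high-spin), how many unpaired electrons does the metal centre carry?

Ligand charges: 4×(-1) from F⁻ and 2×(-1) from OH⁻ sum to -6; with overall charge -3, Mn is +3.
Mn is in group 7, so Mn³⁺ is d⁴ (7 − 3 = 4).
Configuration: t2g^3 e_g^1, giving 4 unpaired electrons.

4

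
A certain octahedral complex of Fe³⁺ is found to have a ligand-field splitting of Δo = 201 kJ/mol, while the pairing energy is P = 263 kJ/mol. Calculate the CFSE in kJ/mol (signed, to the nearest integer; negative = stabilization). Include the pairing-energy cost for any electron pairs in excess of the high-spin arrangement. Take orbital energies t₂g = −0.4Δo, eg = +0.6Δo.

0

Group 8 minus oxidation state +3 gives a d⁵ configuration for Fe³⁺.
With Δo < P the complex is high-spin.
Configuration: t₂g³ eg².
Orbital CFSE = 0.0Δo = 0.0 × 201 = 0 kJ/mol.
High-spin has no excess pairs, so no pairing correction applies.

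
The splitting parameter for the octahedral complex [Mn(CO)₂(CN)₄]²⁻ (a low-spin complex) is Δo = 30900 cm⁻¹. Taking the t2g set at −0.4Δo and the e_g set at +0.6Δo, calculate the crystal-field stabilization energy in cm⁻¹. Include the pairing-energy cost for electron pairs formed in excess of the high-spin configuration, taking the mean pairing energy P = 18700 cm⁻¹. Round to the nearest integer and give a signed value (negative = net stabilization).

Ligand charges: 2×(+0) from CO and 4×(-1) from CN⁻ sum to -4; with overall charge -2, Mn is +2.
Mn is in group 7, so Mn²⁺ is d⁵ (7 − 2 = 5).
The d⁵ electrons fill as t2g^5 e_g^0.
Orbital CFSE = 5(-0.4) + 0(0.6) = -2.0Δo = -2.0 × 30900 = -61800 cm⁻¹.
High-spin d⁵ would be t2g^3 e_g^2 with 0 pairs; low-spin has 2, so 2 excess pairs cost +2P = +37400 cm⁻¹.
Overall CFSE = -61800 + 37400 = -24400 cm⁻¹.

-24400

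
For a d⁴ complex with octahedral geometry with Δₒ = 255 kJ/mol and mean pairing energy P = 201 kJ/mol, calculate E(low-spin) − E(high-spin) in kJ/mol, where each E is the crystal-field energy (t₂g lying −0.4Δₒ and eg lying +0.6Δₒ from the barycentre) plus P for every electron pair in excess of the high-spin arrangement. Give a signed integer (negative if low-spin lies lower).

High-spin: t₂g³ eg¹, CFSE = -0.6Δₒ = -153 kJ/mol.
For low-spin the configuration is t₂g⁴ eg⁰: orbital energy -1.6 × 255 = -408 kJ/mol, and 1 additional pair relative to high-spin adds 201 kJ/mol, giving -207 kJ/mol.
The difference is -207 − (-153) = -54 kJ/mol, so low-spin lies lower.

-54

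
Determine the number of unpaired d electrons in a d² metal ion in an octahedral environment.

Configuration: t₂g² eg⁰, giving 2 unpaired electrons.

2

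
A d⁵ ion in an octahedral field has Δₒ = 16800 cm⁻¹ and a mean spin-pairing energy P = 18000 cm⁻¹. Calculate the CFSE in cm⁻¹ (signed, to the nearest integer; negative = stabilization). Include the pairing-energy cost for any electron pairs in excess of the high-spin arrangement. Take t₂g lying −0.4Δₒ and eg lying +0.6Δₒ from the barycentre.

0

Δₒ < P, so pairing is avoided: the ground state is high-spin.
Configuration: t₂g³ eg².
Orbital CFSE = 0.0Δₒ = 0.0 × 16800 = 0 cm⁻¹.
High-spin has no excess pairs, so no pairing correction applies.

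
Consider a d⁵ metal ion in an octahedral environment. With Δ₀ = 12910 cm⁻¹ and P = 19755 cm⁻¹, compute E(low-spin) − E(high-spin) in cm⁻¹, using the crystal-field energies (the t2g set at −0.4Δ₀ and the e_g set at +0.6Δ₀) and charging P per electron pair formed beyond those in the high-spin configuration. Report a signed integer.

13690

High-spin d⁵ fills as t2g^3 e_g^2 with CFSE 3(−0.4) + 2(+0.6) = 0.0Δ₀ = 0 cm⁻¹.
Low-spin t2g^5 e_g^0 gives -2.0Δ₀ = -25820 cm⁻¹, but forming 2 extra pairs costs 2P = 39510 cm⁻¹, so E(LS) = -25820 + 39510 = 13690 cm⁻¹.
Thus E(LS) − E(HS) = 13690 cm⁻¹.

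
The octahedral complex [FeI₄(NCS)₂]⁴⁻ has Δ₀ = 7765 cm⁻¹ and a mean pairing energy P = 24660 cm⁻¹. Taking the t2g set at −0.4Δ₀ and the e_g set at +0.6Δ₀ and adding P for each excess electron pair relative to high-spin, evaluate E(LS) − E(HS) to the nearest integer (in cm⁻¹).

33790

Ligand charges: 4×(-1) from I⁻ and 2×(-1) from NCS⁻ sum to -6; with overall charge -4, Fe is +2.
Fe²⁺: group 8, so d-count = 8 − 2 = 6.
High-spin d⁶ fills as t2g^4 e_g^2 with CFSE 4(−0.4) + 2(+0.6) = -0.4Δ₀ = -3106 cm⁻¹.
Low-spin t2g^6 e_g^0 gives -2.4Δ₀ = -18636 cm⁻¹, but forming 2 extra pairs costs 2P = 49320 cm⁻¹, so E(LS) = -18636 + 49320 = 30684 cm⁻¹.
E(LS) − E(HS) = 30684 − (-3106) = 33790 cm⁻¹.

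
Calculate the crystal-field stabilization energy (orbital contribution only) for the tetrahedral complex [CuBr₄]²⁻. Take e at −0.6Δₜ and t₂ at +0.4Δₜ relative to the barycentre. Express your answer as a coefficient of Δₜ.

Each Br⁻ contributes -1; 4 × (-1) = -4. With overall charge -2, Cu is in the +2 oxidation state.
Cu sits in group 11; removing 2 electrons leaves Cu²⁺ with 11 − 2 = 9 d electrons.
Tetrahedral splitting is small, so the complex is high-spin.
Configuration: e⁴ t₂⁵.
CFSE = 4(-0.6Δₜ) + 5(0.4Δₜ) = -2.4Δₜ + 2.0Δₜ = -0.4Δₜ.

-0.4 Δₜ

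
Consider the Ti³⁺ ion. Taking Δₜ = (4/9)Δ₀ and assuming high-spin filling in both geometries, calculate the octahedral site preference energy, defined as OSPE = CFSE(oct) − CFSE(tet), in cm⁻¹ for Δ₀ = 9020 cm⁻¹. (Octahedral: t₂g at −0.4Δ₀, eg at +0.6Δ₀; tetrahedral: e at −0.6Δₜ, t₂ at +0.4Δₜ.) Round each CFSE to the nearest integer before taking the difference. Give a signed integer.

Ti sits in group 4; removing 3 electrons leaves Ti³⁺ with 4 − 3 = 1 d electrons.
Octahedral (high-spin): t2g^1 e_g^0, CFSE = 1(−0.4) + 0(+0.6) = -0.4Δ₀ = -0.4 × 9020 = -3608 cm⁻¹.
Tetrahedral e^1 t2^0 gives -0.6Δₜ = -0.6 × (4/9) × 9020 = -2405 cm⁻¹.
Subtracting, OSPE = -3608 − (-2405) = -1203 cm⁻¹.

-1203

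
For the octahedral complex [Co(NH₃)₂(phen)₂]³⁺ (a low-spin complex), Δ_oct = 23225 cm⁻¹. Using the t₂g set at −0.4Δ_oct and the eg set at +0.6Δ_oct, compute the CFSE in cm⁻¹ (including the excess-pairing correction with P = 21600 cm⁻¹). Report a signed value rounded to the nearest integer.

-12540

Ligand charges: 2×(+0) from NH₃ and 2×(+0) from phen sum to +0; with overall charge +3, Co is +3.
Co sits in group 9; removing 3 electrons leaves Co³⁺ with 9 − 3 = 6 d electrons.
Configuration: t₂g⁶ eg⁰.
The orbital stabilization is -2.4Δ_oct = -2.4 × 23225 = -55740 cm⁻¹.
High-spin d⁶ would be t₂g⁴ eg² with 1 pair; low-spin has 3, so 2 excess pairs cost +2P = +43200 cm⁻¹.
Overall CFSE = -55740 + 43200 = -12540 cm⁻¹.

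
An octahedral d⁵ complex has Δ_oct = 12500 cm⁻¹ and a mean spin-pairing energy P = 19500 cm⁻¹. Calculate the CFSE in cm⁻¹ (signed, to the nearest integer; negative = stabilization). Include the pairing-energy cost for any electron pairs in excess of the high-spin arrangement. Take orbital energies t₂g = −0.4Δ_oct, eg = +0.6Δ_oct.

0

With Δ_oct < P the complex is high-spin.
Filling d⁵ accordingly: t₂g³ eg².
Orbital CFSE = 0.0Δ_oct = 0.0 × 12500 = 0 cm⁻¹.
High-spin has no excess pairs, so no pairing correction applies.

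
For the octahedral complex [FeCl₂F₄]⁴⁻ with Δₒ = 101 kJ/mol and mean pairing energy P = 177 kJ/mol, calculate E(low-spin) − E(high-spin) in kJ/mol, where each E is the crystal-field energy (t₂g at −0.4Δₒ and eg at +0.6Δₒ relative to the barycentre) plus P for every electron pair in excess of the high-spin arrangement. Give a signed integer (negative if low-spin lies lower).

Ligand charges: 2×(-1) from Cl⁻ and 4×(-1) from F⁻ sum to -6; with overall charge -4, Fe is +2.
Fe²⁺: group 8, so d-count = 8 − 2 = 6.
High-spin: t₂g⁴ eg², CFSE = -0.4Δₒ = -40 kJ/mol.
For low-spin the configuration is t₂g⁶ eg⁰: orbital energy -2.4 × 101 = -242 kJ/mol, and 2 additional pairs relative to high-spin add 354 kJ/mol, giving 112 kJ/mol.
Thus E(LS) − E(HS) = 152 kJ/mol.

152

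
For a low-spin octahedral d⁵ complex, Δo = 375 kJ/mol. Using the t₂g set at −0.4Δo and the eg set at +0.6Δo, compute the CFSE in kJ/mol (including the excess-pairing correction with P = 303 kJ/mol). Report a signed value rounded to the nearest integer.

-144

Electron filling gives t₂g⁵ eg⁰.
The orbital stabilization is -2.0Δo = -2.0 × 375 = -750 kJ/mol.
High-spin d⁵ would be t₂g³ eg² with 0 pairs; low-spin has 2, so 2 excess pairs cost +2P = +606 kJ/mol.
Net CFSE = -750 + 606 = -144 kJ/mol.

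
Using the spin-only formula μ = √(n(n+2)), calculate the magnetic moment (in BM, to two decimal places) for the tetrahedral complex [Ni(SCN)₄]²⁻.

Each SCN⁻ contributes -1; 4 × (-1) = -4. With overall charge -2, Ni is in the +2 oxidation state.
Ni²⁺: group 10, so d-count = 10 − 2 = 8.
With tetrahedral geometry the complex is necessarily high-spin.
Configuration: e⁴ t₂⁴ → 2 unpaired electrons.
μ(spin-only) = √[2(2+2)] = √8 ≈ 2.83 BM.

2.83 BM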